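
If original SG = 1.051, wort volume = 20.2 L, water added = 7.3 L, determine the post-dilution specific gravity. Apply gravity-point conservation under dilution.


SG_new = 1 + (SG_old − 1)·V_old/(V_old + V_water)
pts = (1.051 − 1)·1000·20.2/(20.2 + 7.3) = 37.4618
SG_new = 1 + 37.4618/1000

1.0375


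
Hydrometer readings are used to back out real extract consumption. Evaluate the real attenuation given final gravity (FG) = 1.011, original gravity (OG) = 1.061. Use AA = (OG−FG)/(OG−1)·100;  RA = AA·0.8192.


AA = (1.061 − 1.011)/(1.061 − 1)·100 = 81.9672
RA = 81.9672·0.8192

67.1475 %


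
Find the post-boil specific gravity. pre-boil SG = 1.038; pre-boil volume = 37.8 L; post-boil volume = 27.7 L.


SG_post = 1 + (SG_pre − 1)·V_pre/V_post
pts_pre = (1.038 − 1)·1000 = 38.0000
pts_post = 38.0000·37.8/27.7 = 51.8556
SG_post = 1 + 51.8556/1000

1.0519


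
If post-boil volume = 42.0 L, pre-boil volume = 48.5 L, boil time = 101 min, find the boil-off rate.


rate = (V_pre − V_post) / (t_min/60)
rate = (48.5 − 42.0) / (101/60)

3.8614 L/hr


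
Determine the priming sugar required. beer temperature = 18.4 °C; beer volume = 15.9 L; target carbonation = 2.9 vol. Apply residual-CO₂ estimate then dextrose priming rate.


residual = 14.695·(0.01821 + 0.09011·e^(−0.04·T));  sugar = (target − residual)·4.0·V
residual = 14.695·(0.01821 + 0.09011·e^(−0.04·18.4)) = 0.9019
sugar = (2.9 − 0.9019)·4.0·15.9

127.0788 g


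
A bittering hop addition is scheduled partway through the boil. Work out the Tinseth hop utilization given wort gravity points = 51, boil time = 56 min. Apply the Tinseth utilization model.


U = 1.65·0.000125^(GP/1000) · (1 − e^(−0.04·t))/4.15
bigness = 1.65·0.000125^(51/1000) = 1.0433
boil_factor = (1 − e^(−0.04·56))/4.15 = 0.2153
U = 1.0433 · 0.2153

0.2246


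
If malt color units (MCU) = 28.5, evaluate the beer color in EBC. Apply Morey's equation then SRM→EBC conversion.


SRM = 1.4922·MCU^0.6859;  EBC = SRM·1.97
SRM = 1.4922·28.5^0.6859 = 14.8493
EBC = 14.8493·1.97

29.2531 EBC


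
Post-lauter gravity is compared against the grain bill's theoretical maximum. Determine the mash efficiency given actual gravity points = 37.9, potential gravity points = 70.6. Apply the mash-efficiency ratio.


efficiency = actual / potential × 100
efficiency = 37.9 / 70.6 × 100

53.6827 %


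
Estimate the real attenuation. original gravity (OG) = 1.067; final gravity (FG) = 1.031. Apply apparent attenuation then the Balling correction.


AA = (OG−FG)/(OG−1)·100;  RA = AA·0.8192
AA = (1.067 − 1.031)/(1.067 − 1)·100 = 53.7313
RA = 53.7313·0.8192

44.0167 %


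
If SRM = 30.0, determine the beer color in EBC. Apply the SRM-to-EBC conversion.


EBC = SRM · 1.97
EBC = 30.0 · 1.97

59.1000 EBC


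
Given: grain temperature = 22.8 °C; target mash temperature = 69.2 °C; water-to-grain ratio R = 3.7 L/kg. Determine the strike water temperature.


T_strike = (0.41/R)·(T_mash − T_grain) + T_mash
T_strike = (0.41/3.7)·(69.2 − 22.8) + 69.2

74.3416 °C


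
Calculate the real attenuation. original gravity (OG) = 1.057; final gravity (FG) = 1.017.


AA = (OG−FG)/(OG−1)·100;  RA = AA·0.8192
AA = (1.057 − 1.017)/(1.057 − 1)·100 = 70.1754
RA = 70.1754·0.8192

57.4877 %


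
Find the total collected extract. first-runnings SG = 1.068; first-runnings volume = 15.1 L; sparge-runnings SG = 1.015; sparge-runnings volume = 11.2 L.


total = Σ (SG_i − 1)·1000·V_i
first = (1.068 − 1)·1000·15.1 = 1026.8000
sparge = (1.015 − 1)·1000·11.2 = 168.0000
total = 1026.8000 + 168.0000

1194.8000 gravity·L


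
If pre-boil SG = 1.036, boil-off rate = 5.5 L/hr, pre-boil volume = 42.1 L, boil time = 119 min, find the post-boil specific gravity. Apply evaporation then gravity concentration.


V_post = V_pre − rate·(t/60);  SG_post = 1 + (SG_pre−1)·V_pre/V_post
V_post = 42.1 − 5.5·(119/60) = 31.1917
SG_post = 1 + (1.036 − 1)·42.1/31.1917

1.0486


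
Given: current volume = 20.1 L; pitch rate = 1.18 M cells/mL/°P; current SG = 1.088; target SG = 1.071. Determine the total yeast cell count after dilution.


V_w = V·((SG_c−1)/(SG_t−1)−1);  °P = 259 − 259/SG_t;  cells = rate·(V+V_w)·°P
V_w = 20.1·((1.088−1)/(1.071−1)−1) = 4.8127
V_final = 20.1 + 4.8127 = 24.9127
°P = 259 − 259/1.071 = 17.1699
cells = 1.18·24.9127·17.1699

504.7438 billion cells


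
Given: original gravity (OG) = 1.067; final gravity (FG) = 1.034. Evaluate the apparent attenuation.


AA = (OG − FG)/(OG − 1) · 100
AA = (1.067 − 1.034)/(1.067 − 1) · 100

49.2537 %


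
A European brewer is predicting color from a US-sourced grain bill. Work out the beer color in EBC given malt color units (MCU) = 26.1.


SRM = 1.4922·MCU^0.6859;  EBC = SRM·1.97
SRM = 1.4922·26.1^0.6859 = 13.9798
EBC = 13.9798·1.97

27.5402 EBC


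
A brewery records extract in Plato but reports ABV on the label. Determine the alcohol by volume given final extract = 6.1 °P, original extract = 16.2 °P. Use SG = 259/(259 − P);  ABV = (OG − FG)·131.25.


OG = 259/(259 − 16.2) = 1.0667
FG = 259/(259 − 6.1) = 1.0241
ABV = (1.0667 − 1.0241)·131.25

5.5914 % ABV


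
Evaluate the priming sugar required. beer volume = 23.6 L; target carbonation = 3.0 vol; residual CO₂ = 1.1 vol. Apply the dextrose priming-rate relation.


sugar = (target − residual)·4.0·V
sugar = (3.0 − 1.1)·4.0·23.6

179.3600 g


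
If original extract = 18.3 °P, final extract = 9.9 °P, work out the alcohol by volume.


SG = 259/(259 − P);  ABV = (OG − FG)·131.25
OG = 259/(259 − 18.3) = 1.0760
FG = 259/(259 − 9.9) = 1.0397
ABV = (1.0760 − 1.0397)·131.25

4.7624 % ABV


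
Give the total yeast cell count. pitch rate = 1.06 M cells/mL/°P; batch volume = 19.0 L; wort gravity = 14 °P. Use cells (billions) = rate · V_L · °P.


cells = 1.06 · 19.0 · 14

281.9600 billion cells


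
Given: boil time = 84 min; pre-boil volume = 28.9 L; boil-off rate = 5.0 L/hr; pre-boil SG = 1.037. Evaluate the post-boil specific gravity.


V_post = V_pre − rate·(t/60);  SG_post = 1 + (SG_pre−1)·V_pre/V_post
V_post = 28.9 − 5.0·(84/60) = 21.9000
SG_post = 1 + (1.037 − 1)·28.9/21.9000

1.0488


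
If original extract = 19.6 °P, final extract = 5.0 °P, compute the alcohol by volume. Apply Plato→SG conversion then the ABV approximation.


SG = 259/(259 − P);  ABV = (OG − FG)·131.25
OG = 259/(259 − 19.6) = 1.0819
FG = 259/(259 − 5.0) = 1.0197
ABV = (1.0819 − 1.0197)·131.25

8.1620 % ABV


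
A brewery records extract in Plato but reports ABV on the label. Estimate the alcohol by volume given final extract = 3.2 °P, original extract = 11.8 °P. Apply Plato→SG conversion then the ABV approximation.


SG = 259/(259 − P);  ABV = (OG − FG)·131.25
OG = 259/(259 − 11.8) = 1.0477
FG = 259/(259 − 3.2) = 1.0125
ABV = (1.0477 − 1.0125)·131.25

4.6233 % ABV


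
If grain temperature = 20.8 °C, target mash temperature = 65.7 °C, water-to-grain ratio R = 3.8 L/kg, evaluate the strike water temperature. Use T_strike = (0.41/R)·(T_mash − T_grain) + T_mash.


T_strike = (0.41/3.8)·(65.7 − 20.8) + 65.7

70.5445 °C


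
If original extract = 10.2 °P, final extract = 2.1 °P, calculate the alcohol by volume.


SG = 259/(259 − P);  ABV = (OG − FG)·131.25
OG = 259/(259 − 10.2) = 1.0410
FG = 259/(259 − 2.1) = 1.0082
ABV = (1.0410 − 1.0082)·131.25

4.3079 % ABV


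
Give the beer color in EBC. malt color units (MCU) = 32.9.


SRM = 1.4922·MCU^0.6859;  EBC = SRM·1.97
SRM = 1.4922·32.9^0.6859 = 16.3860
EBC = 16.3860·1.97

32.2803 EBC


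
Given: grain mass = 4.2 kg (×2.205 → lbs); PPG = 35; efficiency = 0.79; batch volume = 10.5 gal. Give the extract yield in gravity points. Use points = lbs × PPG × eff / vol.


lbs = 4.2 × 2.205 = 9.2610
points = 9.2610 × 35 × 0.79 / 10.5

24.3873 points


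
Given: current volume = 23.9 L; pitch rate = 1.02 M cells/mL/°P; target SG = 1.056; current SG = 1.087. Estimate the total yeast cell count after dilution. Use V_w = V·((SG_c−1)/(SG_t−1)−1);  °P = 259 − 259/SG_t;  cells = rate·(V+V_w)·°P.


V_w = 23.9·((1.087−1)/(1.056−1)−1) = 13.2304
V_final = 23.9 + 13.2304 = 37.1304
°P = 259 − 259/1.056 = 13.7348
cells = 1.02·37.1304·13.7348

520.1794 billion cells


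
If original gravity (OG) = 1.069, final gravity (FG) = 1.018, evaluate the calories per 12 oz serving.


ABW = (OG−FG)·131.25·0.79/FG;  °P = 259 − 259/SG (for OG→OE and FG→AE);  RE = 0.1808·OE + 0.8192·AE;  Cal = (6.9·ABW + 4·(RE−0.1))·FG·3.55
ABW = (1.069 − 1.018)·131.25·0.79/1.018 = 5.1946
OE = 259 − 259/1.069 = 16.7175 °P
AE = 259 − 259/1.018 = 4.5796 °P
RE = 0.1808·16.7175 + 0.8192·4.5796 = 6.7741 °P
Cal = (6.9·5.1946 + 4·(6.7741−0.1))·1.018·3.55

226.0093 kcal


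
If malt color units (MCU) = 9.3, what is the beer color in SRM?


SRM = 1.4922 · MCU^0.6859
SRM = 1.4922 · 9.3^0.6859

6.8883 SRM


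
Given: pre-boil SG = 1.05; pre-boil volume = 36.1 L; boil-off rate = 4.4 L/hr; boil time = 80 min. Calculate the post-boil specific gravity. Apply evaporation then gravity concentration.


V_post = V_pre − rate·(t/60);  SG_post = 1 + (SG_pre−1)·V_pre/V_post
V_post = 36.1 − 4.4·(80/60) = 30.2333
SG_post = 1 + (1.05 − 1)·36.1/30.2333

1.0597


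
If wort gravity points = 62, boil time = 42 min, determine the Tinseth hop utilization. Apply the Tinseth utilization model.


U = 1.65·0.000125^(GP/1000) · (1 − e^(−0.04·t))/4.15
bigness = 1.65·0.000125^(62/1000) = 0.9451
boil_factor = (1 − e^(−0.04·42))/4.15 = 0.1961
U = 0.9451 · 0.1961

0.1853


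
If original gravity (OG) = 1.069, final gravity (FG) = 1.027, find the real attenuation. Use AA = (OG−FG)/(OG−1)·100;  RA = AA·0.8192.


AA = (1.069 − 1.027)/(1.069 − 1)·100 = 60.8696
RA = 60.8696·0.8192

49.8643 %


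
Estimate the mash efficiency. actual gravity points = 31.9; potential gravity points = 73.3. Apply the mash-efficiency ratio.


efficiency = actual / potential × 100
efficiency = 31.9 / 73.3 × 100

43.5198 %


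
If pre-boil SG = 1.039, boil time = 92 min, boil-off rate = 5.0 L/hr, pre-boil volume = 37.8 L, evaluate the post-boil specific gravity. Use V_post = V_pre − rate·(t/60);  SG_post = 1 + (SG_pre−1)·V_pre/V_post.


V_post = 37.8 − 5.0·(92/60) = 30.1333
SG_post = 1 + (1.039 − 1)·37.8/30.1333

1.0489


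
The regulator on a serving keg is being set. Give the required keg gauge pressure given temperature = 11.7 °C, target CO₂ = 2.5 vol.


psi = vols/(0.01821 + 0.09011·e^(−0.04·T)) − 14.695
psi = 2.5/(0.01821 + 0.09011·e^(−0.04·11.7)) − 14.695

18.7983 psi


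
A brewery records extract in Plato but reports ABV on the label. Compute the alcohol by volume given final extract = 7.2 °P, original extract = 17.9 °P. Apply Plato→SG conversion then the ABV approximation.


SG = 259/(259 − P);  ABV = (OG − FG)·131.25
OG = 259/(259 − 17.9) = 1.0742
FG = 259/(259 − 7.2) = 1.0286
ABV = (1.0742 − 1.0286)·131.25

5.9914 % ABV


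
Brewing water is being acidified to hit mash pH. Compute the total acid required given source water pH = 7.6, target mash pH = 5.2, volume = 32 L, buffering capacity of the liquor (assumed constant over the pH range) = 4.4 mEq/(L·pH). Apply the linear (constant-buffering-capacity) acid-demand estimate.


acid = buffering capacity · (pH_source − pH_target) · V
acid = 4.4 · (7.6 − 5.2) · 32

337.9200 mEq


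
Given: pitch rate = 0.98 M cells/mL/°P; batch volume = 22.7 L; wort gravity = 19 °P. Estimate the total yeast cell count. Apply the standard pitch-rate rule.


cells (billions) = rate · V_L · °P
cells = 0.98 · 22.7 · 19

422.6740 billion cells


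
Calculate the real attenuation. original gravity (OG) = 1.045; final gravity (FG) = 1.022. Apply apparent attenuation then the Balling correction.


AA = (OG−FG)/(OG−1)·100;  RA = AA·0.8192
AA = (1.045 − 1.022)/(1.045 − 1)·100 = 51.1111
RA = 51.1111·0.8192

41.8702 %


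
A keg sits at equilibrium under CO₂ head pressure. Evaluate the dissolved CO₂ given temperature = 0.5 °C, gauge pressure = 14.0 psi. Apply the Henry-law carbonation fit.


vols = (P + 14.695)·(0.01821 + 0.09011·e^(−0.04·T))
vols = (14.0 + 14.695)·(0.01821 + 0.09011·e^(−0.04·0.5))

3.0570 volumes


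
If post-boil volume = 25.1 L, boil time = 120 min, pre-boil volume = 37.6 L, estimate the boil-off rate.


rate = (V_pre − V_post) / (t_min/60)
rate = (37.6 − 25.1) / (120/60)

6.2500 L/hr


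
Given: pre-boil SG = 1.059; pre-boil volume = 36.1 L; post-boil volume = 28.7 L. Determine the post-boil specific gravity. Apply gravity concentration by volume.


SG_post = 1 + (SG_pre − 1)·V_pre/V_post
pts_pre = (1.059 − 1)·1000 = 59.0000
pts_post = 59.0000·36.1/28.7 = 74.2125
SG_post = 1 + 74.2125/1000

1.0742


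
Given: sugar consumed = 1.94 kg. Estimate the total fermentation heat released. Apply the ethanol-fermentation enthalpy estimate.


Q = m_sugar · 590 kJ/kg
Q = 1.94 · 590

1144.6000 kJ


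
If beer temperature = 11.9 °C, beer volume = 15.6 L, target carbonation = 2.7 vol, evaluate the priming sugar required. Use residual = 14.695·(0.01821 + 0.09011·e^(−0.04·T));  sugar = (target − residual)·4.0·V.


residual = 14.695·(0.01821 + 0.09011·e^(−0.04·11.9)) = 1.0903
sugar = (2.7 − 1.0903)·4.0·15.6

100.4483 g


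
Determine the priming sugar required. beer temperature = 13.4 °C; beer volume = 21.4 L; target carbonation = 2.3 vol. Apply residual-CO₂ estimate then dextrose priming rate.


residual = 14.695·(0.01821 + 0.09011·e^(−0.04·T));  sugar = (target − residual)·4.0·V
residual = 14.695·(0.01821 + 0.09011·e^(−0.04·13.4)) = 1.0423
sugar = (2.3 − 1.0423)·4.0·21.4

107.6553 g


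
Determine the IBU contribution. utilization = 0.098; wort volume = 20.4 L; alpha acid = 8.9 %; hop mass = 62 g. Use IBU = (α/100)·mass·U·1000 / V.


IBU = (8.9/100)·62·0.098·1000 / 20.4

26.5080 IBU


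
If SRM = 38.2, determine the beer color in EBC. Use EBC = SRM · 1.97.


EBC = 38.2 · 1.97

75.2540 EBC


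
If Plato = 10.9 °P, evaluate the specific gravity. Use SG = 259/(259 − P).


SG = 259/(259 − 10.9)

1.0439


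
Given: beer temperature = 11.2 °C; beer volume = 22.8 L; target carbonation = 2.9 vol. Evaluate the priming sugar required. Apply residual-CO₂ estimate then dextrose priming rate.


residual = 14.695·(0.01821 + 0.09011·e^(−0.04·T));  sugar = (target − residual)·4.0·V
residual = 14.695·(0.01821 + 0.09011·e^(−0.04·11.2)) = 1.1136
sugar = (2.9 − 1.1136)·4.0·22.8

162.9186 g


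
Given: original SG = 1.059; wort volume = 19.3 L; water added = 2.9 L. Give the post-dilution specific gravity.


SG_new = 1 + (SG_old − 1)·V_old/(V_old + V_water)
pts = (1.059 − 1)·1000·19.3/(19.3 + 2.9) = 51.2928
SG_new = 1 + 51.2928/1000

1.0513


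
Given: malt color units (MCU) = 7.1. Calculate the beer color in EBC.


SRM = 1.4922·MCU^0.6859;  EBC = SRM·1.97
SRM = 1.4922·7.1^0.6859 = 5.7241
EBC = 5.7241·1.97

11.2764 EBC


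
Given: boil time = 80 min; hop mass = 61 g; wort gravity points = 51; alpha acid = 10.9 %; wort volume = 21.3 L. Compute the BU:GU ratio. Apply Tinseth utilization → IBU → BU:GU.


U = 1.65·0.000125^(GP/1000)·(1−e^(−0.04t))/4.15;  IBU = (α/100)·m·U·1000/V;  BU:GU = IBU/GP
U = 1.65·0.000125^(51/1000)·(1−e^(−0.04·80))/4.15 = 0.2412
IBU = (10.9/100)·61·0.2412·1000/21.3 = 75.2803
BU:GU = 75.2803/51

1.4761


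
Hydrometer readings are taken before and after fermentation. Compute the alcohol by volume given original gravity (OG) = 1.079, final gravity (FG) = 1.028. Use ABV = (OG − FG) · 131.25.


ABV = (1.079 − 1.028) · 131.25

6.6937 % ABV


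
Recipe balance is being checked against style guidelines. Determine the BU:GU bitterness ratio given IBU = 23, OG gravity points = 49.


BU:GU = IBU / OG_points
BU:GU = 23 / 49

0.4694


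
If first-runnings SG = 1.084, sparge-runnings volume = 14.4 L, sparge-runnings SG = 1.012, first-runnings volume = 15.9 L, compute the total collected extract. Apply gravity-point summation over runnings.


total = Σ (SG_i − 1)·1000·V_i
first = (1.084 − 1)·1000·15.9 = 1335.6000
sparge = (1.012 − 1)·1000·14.4 = 172.8000
total = 1335.6000 + 172.8000

1508.4000 gravity·L


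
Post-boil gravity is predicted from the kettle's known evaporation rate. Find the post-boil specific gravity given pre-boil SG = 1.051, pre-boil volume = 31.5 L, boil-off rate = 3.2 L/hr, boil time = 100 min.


V_post = V_pre − rate·(t/60);  SG_post = 1 + (SG_pre−1)·V_pre/V_post
V_post = 31.5 − 3.2·(100/60) = 26.1667
SG_post = 1 + (1.051 − 1)·31.5/26.1667

1.0614


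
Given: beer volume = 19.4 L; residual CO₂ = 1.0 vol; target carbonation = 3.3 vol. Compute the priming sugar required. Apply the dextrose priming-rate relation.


sugar = (target − residual)·4.0·V
sugar = (3.3 − 1.0)·4.0·19.4

178.4800 g


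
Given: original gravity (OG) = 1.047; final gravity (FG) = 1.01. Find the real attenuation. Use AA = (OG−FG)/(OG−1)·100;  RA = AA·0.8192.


AA = (1.047 − 1.01)/(1.047 − 1)·100 = 78.7234
RA = 78.7234·0.8192

64.4902 %


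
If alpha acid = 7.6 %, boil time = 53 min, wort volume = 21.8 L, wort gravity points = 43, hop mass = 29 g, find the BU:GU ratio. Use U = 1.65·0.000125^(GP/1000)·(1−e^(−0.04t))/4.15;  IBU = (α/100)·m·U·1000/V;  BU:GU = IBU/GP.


U = 1.65·0.000125^(43/1000)·(1−e^(−0.04·53))/4.15 = 0.2377
IBU = (7.6/100)·29·0.2377·1000/21.8 = 24.0339
BU:GU = 24.0339/43

0.5589


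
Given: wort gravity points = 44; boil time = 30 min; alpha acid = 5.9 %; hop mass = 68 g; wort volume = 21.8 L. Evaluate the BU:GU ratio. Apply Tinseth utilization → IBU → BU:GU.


U = 1.65·0.000125^(GP/1000)·(1−e^(−0.04t))/4.15;  IBU = (α/100)·m·U·1000/V;  BU:GU = IBU/GP
U = 1.65·0.000125^(44/1000)·(1−e^(−0.04·30))/4.15 = 0.1871
IBU = (5.9/100)·68·0.1871·1000/21.8 = 34.4319
BU:GU = 34.4319/44

0.7825


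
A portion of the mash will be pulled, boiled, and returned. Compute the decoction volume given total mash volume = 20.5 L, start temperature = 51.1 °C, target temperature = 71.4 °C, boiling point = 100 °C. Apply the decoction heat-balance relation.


V_dec = V_total·(T_target − T_start)/(T_boil − T_start)
V_dec = 20.5·(71.4 − 51.1)/(100 − 51.1)

8.5102 L


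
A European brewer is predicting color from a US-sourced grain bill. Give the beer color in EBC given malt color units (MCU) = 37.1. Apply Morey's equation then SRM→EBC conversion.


SRM = 1.4922·MCU^0.6859;  EBC = SRM·1.97
SRM = 1.4922·37.1^0.6859 = 17.7935
EBC = 17.7935·1.97

35.0531 EBC


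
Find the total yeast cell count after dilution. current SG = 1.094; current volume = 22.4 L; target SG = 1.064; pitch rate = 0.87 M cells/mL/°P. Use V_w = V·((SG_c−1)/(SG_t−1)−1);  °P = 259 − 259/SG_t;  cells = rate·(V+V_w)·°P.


V_w = 22.4·((1.094−1)/(1.064−1)−1) = 10.5000
V_final = 22.4 + 10.5000 = 32.9000
°P = 259 − 259/1.064 = 15.5789
cells = 0.87·32.9000·15.5789

445.9162 billion cells


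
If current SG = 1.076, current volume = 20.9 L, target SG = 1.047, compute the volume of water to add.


V_water = V·((SG_curr − 1)/(SG_target − 1) − 1)
V_water = 20.9·((1.076 − 1)/(1.047 − 1) − 1)

12.8957 L


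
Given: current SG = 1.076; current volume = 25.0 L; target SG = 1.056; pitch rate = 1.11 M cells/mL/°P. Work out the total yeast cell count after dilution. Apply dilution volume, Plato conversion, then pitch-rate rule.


V_w = V·((SG_c−1)/(SG_t−1)−1);  °P = 259 − 259/SG_t;  cells = rate·(V+V_w)·°P
V_w = 25.0·((1.076−1)/(1.056−1)−1) = 8.9286
V_final = 25.0 + 8.9286 = 33.9286
°P = 259 − 259/1.056 = 13.7348
cells = 1.11·33.9286·13.7348

517.2642 billion cells


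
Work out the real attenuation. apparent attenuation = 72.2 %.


RA = AA · 0.8192
RA = 72.2 · 0.8192

59.1462 %


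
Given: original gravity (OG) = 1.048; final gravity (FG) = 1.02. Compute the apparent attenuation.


AA = (OG − FG)/(OG − 1) · 100
AA = (1.048 − 1.02)/(1.048 − 1) · 100

58.3333 %


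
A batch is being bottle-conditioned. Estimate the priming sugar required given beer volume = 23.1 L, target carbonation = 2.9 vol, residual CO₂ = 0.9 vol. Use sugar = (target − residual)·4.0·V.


sugar = (2.9 − 0.9)·4.0·23.1

184.8000 g


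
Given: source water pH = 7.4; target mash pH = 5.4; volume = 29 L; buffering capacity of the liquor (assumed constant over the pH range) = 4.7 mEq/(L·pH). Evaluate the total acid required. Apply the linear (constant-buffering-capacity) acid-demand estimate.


acid = buffering capacity · (pH_source − pH_target) · V
acid = 4.7 · (7.4 − 5.4) · 29

272.6000 mEq


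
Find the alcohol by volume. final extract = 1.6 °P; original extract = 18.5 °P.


SG = 259/(259 − P);  ABV = (OG − FG)·131.25
OG = 259/(259 − 18.5) = 1.0769
FG = 259/(259 − 1.6) = 1.0062
ABV = (1.0769 − 1.0062)·131.25

9.2803 % ABV


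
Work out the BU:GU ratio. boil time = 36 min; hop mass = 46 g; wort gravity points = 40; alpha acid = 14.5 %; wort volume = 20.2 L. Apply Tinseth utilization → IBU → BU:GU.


U = 1.65·0.000125^(GP/1000)·(1−e^(−0.04t))/4.15;  IBU = (α/100)·m·U·1000/V;  BU:GU = IBU/GP
U = 1.65·0.000125^(40/1000)·(1−e^(−0.04·36))/4.15 = 0.2118
IBU = (14.5/100)·46·0.2118·1000/20.2 = 69.9282
BU:GU = 69.9282/40

1.7482


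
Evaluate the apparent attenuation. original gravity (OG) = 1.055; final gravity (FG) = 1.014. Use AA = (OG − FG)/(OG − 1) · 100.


AA = (1.055 − 1.014)/(1.055 − 1) · 100

74.5455 %


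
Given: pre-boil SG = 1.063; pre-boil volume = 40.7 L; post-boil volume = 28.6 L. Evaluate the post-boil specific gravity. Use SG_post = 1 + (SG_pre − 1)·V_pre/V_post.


pts_pre = (1.063 − 1)·1000 = 63.0000
pts_post = 63.0000·40.7/28.6 = 89.6538
SG_post = 1 + 89.6538/1000

1.0897


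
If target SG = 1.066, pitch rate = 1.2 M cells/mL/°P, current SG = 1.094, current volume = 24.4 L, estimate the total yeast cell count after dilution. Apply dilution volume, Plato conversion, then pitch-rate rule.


V_w = V·((SG_c−1)/(SG_t−1)−1);  °P = 259 − 259/SG_t;  cells = rate·(V+V_w)·°P
V_w = 24.4·((1.094−1)/(1.066−1)−1) = 10.3515
V_final = 24.4 + 10.3515 = 34.7515
°P = 259 − 259/1.066 = 16.0356
cells = 1.2·34.7515·16.0356

668.7156 billion cells


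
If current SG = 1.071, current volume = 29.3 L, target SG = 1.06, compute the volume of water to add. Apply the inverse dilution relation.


V_water = V·((SG_curr − 1)/(SG_target − 1) − 1)
V_water = 29.3·((1.071 − 1)/(1.06 − 1) − 1)

5.3717 L


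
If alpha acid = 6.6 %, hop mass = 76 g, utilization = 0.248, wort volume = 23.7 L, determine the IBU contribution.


IBU = (α/100)·mass·U·1000 / V
IBU = (6.6/100)·76·0.248·1000 / 23.7

52.4881 IBU


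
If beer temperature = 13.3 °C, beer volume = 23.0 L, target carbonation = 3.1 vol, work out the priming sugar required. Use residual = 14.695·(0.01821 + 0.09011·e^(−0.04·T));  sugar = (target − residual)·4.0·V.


residual = 14.695·(0.01821 + 0.09011·e^(−0.04·13.3)) = 1.0454
sugar = (3.1 − 1.0454)·4.0·23.0

189.0186 g


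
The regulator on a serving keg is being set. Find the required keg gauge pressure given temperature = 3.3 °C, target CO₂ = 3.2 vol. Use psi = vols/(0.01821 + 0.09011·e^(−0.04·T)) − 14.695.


psi = 3.2/(0.01821 + 0.09011·e^(−0.04·3.3)) − 14.695

18.2346 psi


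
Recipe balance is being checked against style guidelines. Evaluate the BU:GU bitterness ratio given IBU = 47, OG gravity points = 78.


BU:GU = IBU / OG_points
BU:GU = 47 / 78

0.6026


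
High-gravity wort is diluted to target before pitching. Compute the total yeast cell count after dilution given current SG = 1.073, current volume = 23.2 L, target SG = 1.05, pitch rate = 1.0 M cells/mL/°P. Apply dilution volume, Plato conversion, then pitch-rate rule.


V_w = V·((SG_c−1)/(SG_t−1)−1);  °P = 259 − 259/SG_t;  cells = rate·(V+V_w)·°P
V_w = 23.2·((1.073−1)/(1.05−1)−1) = 10.6720
V_final = 23.2 + 10.6720 = 33.8720
°P = 259 − 259/1.05 = 12.3333
cells = 1.0·33.8720·12.3333

417.7547 billion cells


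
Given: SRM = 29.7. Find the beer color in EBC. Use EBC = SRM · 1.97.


EBC = 29.7 · 1.97

58.5090 EBC


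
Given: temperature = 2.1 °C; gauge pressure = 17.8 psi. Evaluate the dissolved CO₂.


vols = (P + 14.695)·(0.01821 + 0.09011·e^(−0.04·T))
vols = (17.8 + 14.695)·(0.01821 + 0.09011·e^(−0.04·2.1))

3.2839 volumes


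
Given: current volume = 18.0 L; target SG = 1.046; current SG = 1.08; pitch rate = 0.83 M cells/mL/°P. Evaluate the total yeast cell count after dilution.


V_w = V·((SG_c−1)/(SG_t−1)−1);  °P = 259 − 259/SG_t;  cells = rate·(V+V_w)·°P
V_w = 18.0·((1.08−1)/(1.046−1)−1) = 13.3043
V_final = 18.0 + 13.3043 = 31.3043
°P = 259 − 259/1.046 = 11.3901
cells = 0.83·31.3043·11.3901

295.9434 billion cells


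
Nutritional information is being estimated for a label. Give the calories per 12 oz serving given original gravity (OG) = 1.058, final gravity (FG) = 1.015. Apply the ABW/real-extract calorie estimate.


ABW = (OG−FG)·131.25·0.79/FG;  °P = 259 − 259/SG (for OG→OE and FG→AE);  RE = 0.1808·OE + 0.8192·AE;  Cal = (6.9·ABW + 4·(RE−0.1))·FG·3.55
ABW = (1.058 − 1.015)·131.25·0.79/1.015 = 4.3927
OE = 259 − 259/1.058 = 14.1985 °P
AE = 259 − 259/1.015 = 3.8276 °P
RE = 0.1808·14.1985 + 0.8192·3.8276 = 5.7026 °P
Cal = (6.9·4.3927 + 4·(5.7026−0.1))·1.015·3.55

189.9634 kcal


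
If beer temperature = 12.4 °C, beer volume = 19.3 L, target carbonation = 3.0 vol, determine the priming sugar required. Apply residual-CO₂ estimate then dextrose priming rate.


residual = 14.695·(0.01821 + 0.09011·e^(−0.04·T));  sugar = (target − residual)·4.0·V
residual = 14.695·(0.01821 + 0.09011·e^(−0.04·12.4)) = 1.0740
sugar = (3.0 − 1.0740)·4.0·19.3

148.6901 g


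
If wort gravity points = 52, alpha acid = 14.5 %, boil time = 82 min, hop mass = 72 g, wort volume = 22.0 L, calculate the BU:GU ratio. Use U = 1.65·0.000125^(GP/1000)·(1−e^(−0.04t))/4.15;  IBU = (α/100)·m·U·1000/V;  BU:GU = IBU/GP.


U = 1.65·0.000125^(52/1000)·(1−e^(−0.04·82))/4.15 = 0.2398
IBU = (14.5/100)·72·0.2398·1000/22.0 = 113.7878
BU:GU = 113.7878/52

2.1882


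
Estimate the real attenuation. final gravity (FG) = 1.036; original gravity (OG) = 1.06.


AA = (OG−FG)/(OG−1)·100;  RA = AA·0.8192
AA = (1.06 − 1.036)/(1.06 − 1)·100 = 40.0000
RA = 40.0000·0.8192

32.7680 %


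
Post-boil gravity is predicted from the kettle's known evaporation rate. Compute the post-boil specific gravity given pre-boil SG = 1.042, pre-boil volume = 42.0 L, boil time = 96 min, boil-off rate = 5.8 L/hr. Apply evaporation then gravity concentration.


V_post = V_pre − rate·(t/60);  SG_post = 1 + (SG_pre−1)·V_pre/V_post
V_post = 42.0 − 5.8·(96/60) = 32.7200
SG_post = 1 + (1.042 − 1)·42.0/32.7200

1.0539


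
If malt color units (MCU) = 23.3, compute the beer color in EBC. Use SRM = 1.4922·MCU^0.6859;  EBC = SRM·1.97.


SRM = 1.4922·23.3^0.6859 = 12.9329
EBC = 12.9329·1.97

25.4778 EBC


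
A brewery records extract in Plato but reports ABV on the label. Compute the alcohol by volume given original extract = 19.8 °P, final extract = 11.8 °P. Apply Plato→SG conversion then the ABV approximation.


SG = 259/(259 − P);  ABV = (OG − FG)·131.25
OG = 259/(259 − 19.8) = 1.0828
FG = 259/(259 − 11.8) = 1.0477
ABV = (1.0828 − 1.0477)·131.25

4.5992 % ABV


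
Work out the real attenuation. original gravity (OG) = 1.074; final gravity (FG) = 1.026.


AA = (OG−FG)/(OG−1)·100;  RA = AA·0.8192
AA = (1.074 − 1.026)/(1.074 − 1)·100 = 64.8649
RA = 64.8649·0.8192

53.1373 %


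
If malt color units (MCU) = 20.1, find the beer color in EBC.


SRM = 1.4922·MCU^0.6859;  EBC = SRM·1.97
SRM = 1.4922·20.1^0.6859 = 11.6866
EBC = 11.6866·1.97

23.0227 EBC


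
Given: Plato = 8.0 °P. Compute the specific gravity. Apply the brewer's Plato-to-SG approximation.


SG = 259/(259 − P)
SG = 259/(259 − 8.0)

1.0319


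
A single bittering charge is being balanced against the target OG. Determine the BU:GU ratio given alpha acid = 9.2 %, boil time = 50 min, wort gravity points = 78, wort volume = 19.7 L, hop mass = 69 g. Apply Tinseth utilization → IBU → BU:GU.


U = 1.65·0.000125^(GP/1000)·(1−e^(−0.04t))/4.15;  IBU = (α/100)·m·U·1000/V;  BU:GU = IBU/GP
U = 1.65·0.000125^(78/1000)·(1−e^(−0.04·50))/4.15 = 0.1705
IBU = (9.2/100)·69·0.1705·1000/19.7 = 54.9558
BU:GU = 54.9558/78

0.7046


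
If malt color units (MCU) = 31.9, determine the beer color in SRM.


SRM = 1.4922 · MCU^0.6859
SRM = 1.4922 · 31.9^0.6859

16.0427 SRM


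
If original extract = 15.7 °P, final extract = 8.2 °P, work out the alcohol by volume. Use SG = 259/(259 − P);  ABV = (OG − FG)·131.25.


OG = 259/(259 − 15.7) = 1.0645
FG = 259/(259 − 8.2) = 1.0327
ABV = (1.0645 − 1.0327)·131.25

4.1782 % ABV


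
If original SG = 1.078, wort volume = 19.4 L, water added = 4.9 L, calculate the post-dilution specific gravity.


SG_new = 1 + (SG_old − 1)·V_old/(V_old + V_water)
pts = (1.078 − 1)·1000·19.4/(19.4 + 4.9) = 62.2716
SG_new = 1 + 62.2716/1000

1.0623


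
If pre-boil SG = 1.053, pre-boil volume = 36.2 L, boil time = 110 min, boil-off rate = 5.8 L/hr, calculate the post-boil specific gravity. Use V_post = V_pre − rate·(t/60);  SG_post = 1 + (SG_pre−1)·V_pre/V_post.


V_post = 36.2 − 5.8·(110/60) = 25.5667
SG_post = 1 + (1.053 − 1)·36.2/25.5667

1.0750


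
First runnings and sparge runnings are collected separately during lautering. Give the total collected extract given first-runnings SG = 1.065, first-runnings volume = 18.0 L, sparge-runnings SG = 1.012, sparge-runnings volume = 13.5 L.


total = Σ (SG_i − 1)·1000·V_i
first = (1.065 − 1)·1000·18.0 = 1170.0000
sparge = (1.012 − 1)·1000·13.5 = 162.0000
total = 1170.0000 + 162.0000

1332.0000 gravity·L


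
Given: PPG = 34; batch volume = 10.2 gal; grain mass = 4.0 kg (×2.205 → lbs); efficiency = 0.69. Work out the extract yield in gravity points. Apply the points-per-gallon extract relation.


points = lbs × PPG × eff / vol
lbs = 4.0 × 2.205 = 8.8200
points = 8.8200 × 34 × 0.69 / 10.2

20.2860 points


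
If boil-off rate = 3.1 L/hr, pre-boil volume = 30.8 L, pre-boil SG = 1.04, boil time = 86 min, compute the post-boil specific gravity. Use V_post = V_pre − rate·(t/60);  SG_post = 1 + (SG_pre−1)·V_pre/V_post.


V_post = 30.8 − 3.1·(86/60) = 26.3567
SG_post = 1 + (1.04 − 1)·30.8/26.3567

1.0467


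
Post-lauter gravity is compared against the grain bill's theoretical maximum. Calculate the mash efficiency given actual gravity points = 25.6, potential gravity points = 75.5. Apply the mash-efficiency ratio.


efficiency = actual / potential × 100
efficiency = 25.6 / 75.5 × 100

33.9073 %


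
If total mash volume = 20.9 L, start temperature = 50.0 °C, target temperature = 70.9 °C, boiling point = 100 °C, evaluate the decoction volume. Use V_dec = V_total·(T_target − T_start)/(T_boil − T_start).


V_dec = 20.9·(70.9 − 50.0)/(100 − 50.0)

8.7362 L


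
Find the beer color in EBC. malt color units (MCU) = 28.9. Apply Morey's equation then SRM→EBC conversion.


SRM = 1.4922·MCU^0.6859;  EBC = SRM·1.97
SRM = 1.4922·28.9^0.6859 = 14.9919
EBC = 14.9919·1.97

29.5341 EBC


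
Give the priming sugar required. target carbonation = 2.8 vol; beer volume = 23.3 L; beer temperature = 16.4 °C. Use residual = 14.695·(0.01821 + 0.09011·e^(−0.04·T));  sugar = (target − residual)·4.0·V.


residual = 14.695·(0.01821 + 0.09011·e^(−0.04·16.4)) = 0.9547
sugar = (2.8 − 0.9547)·4.0·23.3

171.9786 g


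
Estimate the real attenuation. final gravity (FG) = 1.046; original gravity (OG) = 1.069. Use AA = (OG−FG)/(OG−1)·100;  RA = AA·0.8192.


AA = (1.069 − 1.046)/(1.069 − 1)·100 = 33.3333
RA = 33.3333·0.8192

27.3067 %


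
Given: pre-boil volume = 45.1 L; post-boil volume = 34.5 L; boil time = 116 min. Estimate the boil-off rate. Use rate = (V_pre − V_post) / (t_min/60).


rate = (45.1 − 34.5) / (116/60)

5.4828 L/hr


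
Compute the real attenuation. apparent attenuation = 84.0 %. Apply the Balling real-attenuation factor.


RA = AA · 0.8192
RA = 84.0 · 0.8192

68.8128 %


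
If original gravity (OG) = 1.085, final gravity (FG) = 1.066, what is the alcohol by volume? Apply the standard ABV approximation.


ABV = (OG − FG) · 131.25
ABV = (1.085 − 1.066) · 131.25

2.4937 % ABV


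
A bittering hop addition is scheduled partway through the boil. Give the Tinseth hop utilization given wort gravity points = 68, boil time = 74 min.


U = 1.65·0.000125^(GP/1000) · (1 − e^(−0.04·t))/4.15
bigness = 1.65·0.000125^(68/1000) = 0.8955
boil_factor = (1 − e^(−0.04·74))/4.15 = 0.2285
U = 0.8955 · 0.2285

0.2046


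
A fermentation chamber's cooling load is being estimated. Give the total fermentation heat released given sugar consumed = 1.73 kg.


Q = m_sugar · 590 kJ/kg
Q = 1.73 · 590

1020.7000 kJ


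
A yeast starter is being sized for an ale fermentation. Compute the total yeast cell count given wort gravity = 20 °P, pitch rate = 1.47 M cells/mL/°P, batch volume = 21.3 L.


cells (billions) = rate · V_L · °P
cells = 1.47 · 21.3 · 20

626.2200 billion cells


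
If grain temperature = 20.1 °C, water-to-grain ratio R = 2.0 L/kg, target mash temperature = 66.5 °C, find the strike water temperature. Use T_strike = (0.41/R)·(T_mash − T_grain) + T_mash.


T_strike = (0.41/2.0)·(66.5 − 20.1) + 66.5

76.0120 °C


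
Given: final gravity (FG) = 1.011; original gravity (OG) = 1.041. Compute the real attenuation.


AA = (OG−FG)/(OG−1)·100;  RA = AA·0.8192
AA = (1.041 − 1.011)/(1.041 − 1)·100 = 73.1707
RA = 73.1707·0.8192

59.9415 %


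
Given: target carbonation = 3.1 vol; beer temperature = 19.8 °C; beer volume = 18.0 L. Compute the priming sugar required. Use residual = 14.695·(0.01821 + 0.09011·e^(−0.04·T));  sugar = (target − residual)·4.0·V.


residual = 14.695·(0.01821 + 0.09011·e^(−0.04·19.8)) = 0.8674
sugar = (3.1 − 0.8674)·4.0·18.0

160.7500 g


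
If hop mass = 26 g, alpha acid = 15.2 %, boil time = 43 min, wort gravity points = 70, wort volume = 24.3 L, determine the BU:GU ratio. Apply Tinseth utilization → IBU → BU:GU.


U = 1.65·0.000125^(GP/1000)·(1−e^(−0.04t))/4.15;  IBU = (α/100)·m·U·1000/V;  BU:GU = IBU/GP
U = 1.65·0.000125^(70/1000)·(1−e^(−0.04·43))/4.15 = 0.1740
IBU = (15.2/100)·26·0.1740·1000/24.3 = 28.2969
BU:GU = 28.2969/70

0.4042


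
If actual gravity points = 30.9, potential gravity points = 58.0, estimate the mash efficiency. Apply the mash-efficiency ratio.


efficiency = actual / potential × 100
efficiency = 30.9 / 58.0 × 100

53.2759 %


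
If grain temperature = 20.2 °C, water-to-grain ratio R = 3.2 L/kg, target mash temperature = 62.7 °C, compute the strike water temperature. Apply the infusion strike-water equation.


T_strike = (0.41/R)·(T_mash − T_grain) + T_mash
T_strike = (0.41/3.2)·(62.7 − 20.2) + 62.7

68.1453 °C


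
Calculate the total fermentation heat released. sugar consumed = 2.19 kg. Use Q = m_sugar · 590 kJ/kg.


Q = 2.19 · 590

1292.1000 kJ


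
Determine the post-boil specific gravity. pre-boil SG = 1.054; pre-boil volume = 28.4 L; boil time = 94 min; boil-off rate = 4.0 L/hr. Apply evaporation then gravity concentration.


V_post = V_pre − rate·(t/60);  SG_post = 1 + (SG_pre−1)·V_pre/V_post
V_post = 28.4 − 4.0·(94/60) = 22.1333
SG_post = 1 + (1.054 − 1)·28.4/22.1333

1.0693


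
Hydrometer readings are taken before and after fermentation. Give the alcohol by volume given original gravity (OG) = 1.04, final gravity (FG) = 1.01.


ABV = (OG − FG) · 131.25
ABV = (1.04 − 1.01) · 131.25

3.9375 % ABV


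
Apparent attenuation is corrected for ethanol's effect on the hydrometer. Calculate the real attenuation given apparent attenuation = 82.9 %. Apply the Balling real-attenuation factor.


RA = AA · 0.8192
RA = 82.9 · 0.8192

67.9117 %


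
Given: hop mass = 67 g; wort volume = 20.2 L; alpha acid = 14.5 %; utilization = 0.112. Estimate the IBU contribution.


IBU = (α/100)·mass·U·1000 / V
IBU = (14.5/100)·67·0.112·1000 / 20.2

53.8653 IBU


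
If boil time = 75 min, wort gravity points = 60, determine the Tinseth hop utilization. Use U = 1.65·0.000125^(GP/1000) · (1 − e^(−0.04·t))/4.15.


bigness = 1.65·0.000125^(60/1000) = 0.9623
boil_factor = (1 − e^(−0.04·75))/4.15 = 0.2290
U = 0.9623 · 0.2290

0.2203


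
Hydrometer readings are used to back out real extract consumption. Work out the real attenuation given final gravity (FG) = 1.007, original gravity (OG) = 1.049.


AA = (OG−FG)/(OG−1)·100;  RA = AA·0.8192
AA = (1.049 − 1.007)/(1.049 − 1)·100 = 85.7143
RA = 85.7143·0.8192

70.2171 %


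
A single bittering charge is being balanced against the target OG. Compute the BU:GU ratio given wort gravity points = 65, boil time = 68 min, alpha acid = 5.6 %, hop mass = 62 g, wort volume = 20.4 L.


U = 1.65·0.000125^(GP/1000)·(1−e^(−0.04t))/4.15;  IBU = (α/100)·m·U·1000/V;  BU:GU = IBU/GP
U = 1.65·0.000125^(65/1000)·(1−e^(−0.04·68))/4.15 = 0.2071
IBU = (5.6/100)·62·0.2071·1000/20.4 = 35.2444
BU:GU = 35.2444/65

0.5422


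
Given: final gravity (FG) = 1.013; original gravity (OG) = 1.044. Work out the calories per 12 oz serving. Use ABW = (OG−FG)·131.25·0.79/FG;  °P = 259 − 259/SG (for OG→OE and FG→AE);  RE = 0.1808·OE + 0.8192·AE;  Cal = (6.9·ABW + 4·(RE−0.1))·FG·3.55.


ABW = (1.044 − 1.013)·131.25·0.79/1.013 = 3.1731
OE = 259 − 259/1.044 = 10.9157 °P
AE = 259 − 259/1.013 = 3.3238 °P
RE = 0.1808·10.9157 + 0.8192·3.3238 = 4.6964 °P
Cal = (6.9·3.1731 + 4·(4.6964−0.1))·1.013·3.55

144.8521 kcal


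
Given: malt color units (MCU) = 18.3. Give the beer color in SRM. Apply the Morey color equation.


SRM = 1.4922 · MCU^0.6859
SRM = 1.4922 · 18.3^0.6859

10.9583 SRM


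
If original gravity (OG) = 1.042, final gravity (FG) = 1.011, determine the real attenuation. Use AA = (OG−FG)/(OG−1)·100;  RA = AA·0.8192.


AA = (1.042 − 1.011)/(1.042 − 1)·100 = 73.8095
RA = 73.8095·0.8192

60.4648 %


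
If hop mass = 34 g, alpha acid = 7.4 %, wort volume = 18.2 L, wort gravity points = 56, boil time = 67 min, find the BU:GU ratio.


U = 1.65·0.000125^(GP/1000)·(1−e^(−0.04t))/4.15;  IBU = (α/100)·m·U·1000/V;  BU:GU = IBU/GP
U = 1.65·0.000125^(56/1000)·(1−e^(−0.04·67))/4.15 = 0.2239
IBU = (7.4/100)·34·0.2239·1000/18.2 = 30.9496
BU:GU = 30.9496/56

0.5527


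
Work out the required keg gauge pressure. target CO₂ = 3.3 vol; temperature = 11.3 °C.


psi = vols/(0.01821 + 0.09011·e^(−0.04·T)) − 14.695
psi = 3.3/(0.01821 + 0.09011·e^(−0.04·11.3)) − 14.695

28.9836 psi


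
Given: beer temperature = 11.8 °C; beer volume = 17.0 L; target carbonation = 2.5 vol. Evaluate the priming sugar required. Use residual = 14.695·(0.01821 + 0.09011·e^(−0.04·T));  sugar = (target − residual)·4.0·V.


residual = 14.695·(0.01821 + 0.09011·e^(−0.04·11.8)) = 1.0935
sugar = (2.5 − 1.0935)·4.0·17.0

95.6386 g
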